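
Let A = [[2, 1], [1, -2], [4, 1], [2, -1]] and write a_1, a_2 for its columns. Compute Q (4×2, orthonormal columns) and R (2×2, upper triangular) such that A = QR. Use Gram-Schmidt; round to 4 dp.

e_1 = a_1/‖a_1‖ = (2, 1, 4, 2)/5.0000 = (0.4000, 0.2000, 0.8000, 0.4000).
r_{12} = e_1·a_2 = 0.4000.
u_2 = a_2 − 0.4000·e_1 = (0.8400, -2.0800, 0.6800, -1.1600).
‖u_2‖ = 2.6153, so e_2 = (0.3212, -0.7953, 0.2600, -0.4435).

Q = [[0.4000, 0.3212], [0.2000, -0.7953], [0.8000, 0.2600], [0.4000, -0.4435]], R = [[5.0000, 0.4000], [0.0000, 2.6153]]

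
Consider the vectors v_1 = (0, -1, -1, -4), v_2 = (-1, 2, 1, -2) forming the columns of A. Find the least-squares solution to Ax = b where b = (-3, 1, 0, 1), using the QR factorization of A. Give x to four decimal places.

x = (-0.4194, 0.5097)

q_1 = v_1/‖v_1‖ = (0, -1, -1, -4)/4.2426 = (0.0000, -0.2357, -0.2357, -0.9428).
r_{12} = q_1·v_2 = 1.1785.
u_2 = v_2 − 1.1785·q_1 = (-1.0000, 2.2778, 1.2778, -0.8889).
‖u_2‖ = 2.9345, so q_2 = (-0.3408, 0.7762, 0.4354, -0.3029).
Qᵀb = (-1.1785, 1.4956).
Back-substitute: x_2 = 1.4956/2.9345 = 0.5097.
x_1 = (-1.1785 − 1.1785·0.5097)/4.2426 = -0.4194.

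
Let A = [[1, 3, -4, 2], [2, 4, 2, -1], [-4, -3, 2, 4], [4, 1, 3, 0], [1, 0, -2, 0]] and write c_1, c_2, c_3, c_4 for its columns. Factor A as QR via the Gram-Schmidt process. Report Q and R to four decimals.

c_1 = (1, 2, -4, 4, 1); ‖c_1‖ = 6.1644, so q_1 = (0.1622, 0.3244, -0.6489, 0.6489, 0.1622).
q_1·c_2 = 0.1622·3 + 0.3244·4 + (-0.6489)·(-3) + 0.6489·1 + 0.1622·0 = 4.3800.
u_2 = c_2 − 4.3800·q_1 = (2.2895, 2.5789, -0.1579, -1.8421, -0.7105).
‖u_2‖ = 3.9769, so q_2 = (0.5757, 0.6485, -0.0397, -0.4632, -0.1787).
q_1·c_3 = 0.1622·(-4) + 0.3244·2 + (-0.6489)·2 + 0.6489·3 + 0.1622·(-2) = 0.3244; q_2·c_3 = 0.5757·(-4) + 0.6485·2 + (-0.0397)·2 + (-0.4632)·3 + (-0.1787)·(-2) = -2.1175.
u_3 = c_3 − 0.3244·q_1 + 2.1175·q_2 = (-2.8336, 3.2679, 2.1265, 1.8087, -2.4309).
‖u_3‖ = 5.6931, so q_3 = (-0.4977, 0.5740, 0.3735, 0.3177, -0.4270).
q_1·c_4 = 0.1622·2 + 0.3244·(-1) + (-0.6489)·4 + 0.6489·0 + 0.1622·0 = -2.5955; q_2·c_4 = 0.5757·2 + 0.6485·(-1) + (-0.0397)·4 + (-0.4632)·0 + (-0.1787)·0 = 0.3441; q_3·c_4 = (-0.4977)·2 + 0.5740·(-1) + 0.3735·4 + 0.3177·0 + (-0.4270)·0 = -0.0754.
u_4 = c_4 + 2.5955·q_1 − 0.3441·q_2 + 0.0754·q_3 = (2.1854, -0.3377, 2.3576, 1.8675, 0.4503).
‖u_4‖ = 3.7602, so q_4 = (0.5812, -0.0898, 0.6270, 0.4967, 0.1198).

Q = [[0.1622, 0.5757, -0.4977, 0.5812], [0.3244, 0.6485, 0.5740, -0.0898], [-0.6489, -0.0397, 0.3735, 0.6270], [0.6489, -0.4632, 0.3177, 0.4967], [0.1622, -0.1787, -0.4270, 0.1198]], R = [[6.1644, 4.3800, 0.3244, -2.5955], [0.0000, 3.9769, -2.1175, 0.3441], [0.0000, 0.0000, 5.6931, -0.0754], [0.0000, 0.0000, 0.0000, 3.7602]]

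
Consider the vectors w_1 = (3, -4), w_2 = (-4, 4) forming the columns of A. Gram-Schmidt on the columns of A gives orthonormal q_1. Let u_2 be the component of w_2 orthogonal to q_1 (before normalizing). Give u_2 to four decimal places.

u_2 = (-0.6400, -0.4800)

w_1 = (3, -4); ‖w_1‖ = 5.0000, so q_1 = (0.6000, -0.8000).
q_1·w_2 = 0.6000·(-4) + (-0.8000)·4 = -5.6000.
u_2 = w_2 + 5.6000·q_1 = (-0.6400, -0.4800).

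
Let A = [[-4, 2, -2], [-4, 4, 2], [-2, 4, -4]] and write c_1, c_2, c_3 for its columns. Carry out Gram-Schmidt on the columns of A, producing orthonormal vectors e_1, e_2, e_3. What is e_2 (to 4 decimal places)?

e_1 = c_1/‖c_1‖ = (-4, -4, -2)/6.0000 = (-0.6667, -0.6667, -0.3333).
r_{12} = e_1·c_2 = -5.3333.
u_2 = c_2 + 5.3333·e_1 = (-1.5556, 0.4444, 2.2222).
‖u_2‖ = 2.7487, so e_2 = (-0.5659, 0.1617, 0.8085).

e_2 = (-0.5659, 0.1617, 0.8085)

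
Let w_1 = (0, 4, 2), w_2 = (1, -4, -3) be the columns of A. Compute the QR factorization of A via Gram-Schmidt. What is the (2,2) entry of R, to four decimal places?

w_1 = (0, 4, 2); ‖w_1‖ = 4.4721, so e_1 = (0.0000, 0.8944, 0.4472).
e_1·w_2 = 0.0000·1 + 0.8944·(-4) + 0.4472·(-3) = -4.9193.
u_2 = w_2 + 4.9193·e_1 = (1.0000, 0.4000, -0.8000).
r_{22} = ‖u_2‖ = 1.3416.

r_{22} = 1.3416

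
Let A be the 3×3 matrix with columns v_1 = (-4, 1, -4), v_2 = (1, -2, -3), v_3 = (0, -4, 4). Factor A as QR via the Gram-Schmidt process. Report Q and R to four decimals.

q_1 = v_1/‖v_1‖ = (-4, 1, -4)/5.7446 = (-0.6963, 0.1741, -0.6963).
r_{12} = q_1·v_2 = 1.0445.
u_2 = v_2 − 1.0445·q_1 = (1.7273, -2.1818, -2.2727).
‖u_2‖ = 3.5929, so q_2 = (0.4807, -0.6073, -0.6326).
r_{13} = q_1·v_3 = -3.4816; r_{23} = q_2·v_3 = -0.1012.
u_3 = v_3 + 3.4816·q_1 + 0.1012·q_2 = (-2.3756, -3.4554, 1.5117).
‖u_3‖ = 4.4574, so q_3 = (-0.5330, -0.7752, 0.3392).

Q = [[-0.6963, 0.4807, -0.5330], [0.1741, -0.6073, -0.7752], [-0.6963, -0.6326, 0.3392]], R = [[5.7446, 1.0445, -3.4816], [0.0000, 3.5929, -0.1012], [0.0000, 0.0000, 4.4574]]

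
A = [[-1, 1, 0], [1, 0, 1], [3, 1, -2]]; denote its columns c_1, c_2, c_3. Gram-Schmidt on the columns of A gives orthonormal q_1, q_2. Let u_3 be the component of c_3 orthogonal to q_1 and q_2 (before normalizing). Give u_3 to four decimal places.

c_1 = (-1, 1, 3); ‖c_1‖ = 3.3166, so q_1 = (-0.3015, 0.3015, 0.9045).
q_1·c_2 = (-0.3015)·1 + 0.3015·0 + 0.9045·1 = 0.6030.
u_2 = c_2 − 0.6030·q_1 = (1.1818, -0.1818, 0.4545).
‖u_2‖ = 1.2792, so q_2 = (0.9239, -0.1421, 0.3553).
q_1·c_3 = (-0.3015)·0 + 0.3015·1 + 0.9045·(-2) = -1.5076; q_2·c_3 = 0.9239·0 + (-0.1421)·1 + 0.3553·(-2) = -0.8528.
u_3 = c_3 + 1.5076·q_1 + 0.8528·q_2 = (0.3333, 1.3333, -0.3333).

u_3 = (0.3333, 1.3333, -0.3333)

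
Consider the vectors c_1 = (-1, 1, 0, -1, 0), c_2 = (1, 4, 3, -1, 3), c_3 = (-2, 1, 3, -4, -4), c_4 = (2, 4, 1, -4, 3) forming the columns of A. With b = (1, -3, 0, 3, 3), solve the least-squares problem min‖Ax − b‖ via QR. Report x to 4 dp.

c_1 = (-1, 1, 0, -1, 0); ‖c_1‖ = 1.7321, so e_1 = (-0.5774, 0.5774, 0.0000, -0.5774, 0.0000).
e_1·c_2 = (-0.5774)·1 + 0.5774·4 + 0.0000·3 + (-0.5774)·(-1) + 0.0000·3 = 2.3094.
u_2 = c_2 − 2.3094·e_1 = (2.3333, 2.6667, 3.0000, 0.3333, 3.0000).
‖u_2‖ = 5.5377, so e_2 = (0.4214, 0.4815, 0.5417, 0.0602, 0.5417).
e_1·c_3 = (-0.5774)·(-2) + 0.5774·1 + 0.0000·3 + (-0.5774)·(-4) + 0.0000·(-4) = 4.0415; e_2·c_3 = 0.4214·(-2) + 0.4815·1 + 0.5417·3 + 0.0602·(-4) + 0.5417·(-4) = -1.1437.
u_3 = c_3 − 4.0415·e_1 + 1.1437·e_2 = (0.8152, -0.7826, 3.6196, -1.5978, -3.3804).
‖u_3‖ = 5.3253, so e_3 = (0.1531, -0.1470, 0.6797, -0.3000, -0.6348).
e_1·c_4 = (-0.5774)·2 + 0.5774·4 + 0.0000·1 + (-0.5774)·(-4) + 0.0000·3 = 3.4641; e_2·c_4 = 0.4214·2 + 0.4815·4 + 0.5417·1 + 0.0602·(-4) + 0.5417·3 = 4.6950; e_3·c_4 = 0.1531·2 + (-0.1470)·4 + 0.6797·1 + (-0.3000)·(-4) + (-0.6348)·3 = -0.3062.
u_4 = c_4 − 3.4641·e_1 − 4.6950·e_2 + 0.3062·e_3 = (2.0686, -0.3059, -1.3354, -2.3745, 0.2622).
‖u_4‖ = 3.4442, so e_4 = (0.6006, -0.0888, -0.3877, -0.6894, 0.0761).
Qᵀb = (-4.0415, 0.7825, -2.2105, -0.9728).
Back-substitute: x_4 = -0.9728/3.4442 = -0.2825.
x_3 = (-2.2105 + 0.3062·(-0.2825))/5.3253 = -0.4313.
x_2 = (0.7825 + 1.1437·(-0.4313) − 4.6950·(-0.2825))/5.5377 = 0.2917.
x_1 = (-4.0415 − 2.3094·0.2917 − 4.0415·(-0.4313) − 3.4641·(-0.2825))/1.7321 = -1.1509.

x = (-1.1509, 0.2917, -0.4313, -0.2825)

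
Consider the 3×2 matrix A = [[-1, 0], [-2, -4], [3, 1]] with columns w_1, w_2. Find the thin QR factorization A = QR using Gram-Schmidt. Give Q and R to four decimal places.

Q = [[-0.2673, 0.2718], [-0.5345, -0.8401], [0.8018, -0.4695]], R = [[3.7417, 2.9399], [0.0000, 2.8909]]

e_1 = w_1/‖w_1‖ = (-1, -2, 3)/3.7417 = (-0.2673, -0.5345, 0.8018).
r_{12} = e_1·w_2 = 2.9399.
u_2 = w_2 − 2.9399·e_1 = (0.7857, -2.4286, -1.3571).
‖u_2‖ = 2.8909, so e_2 = (0.2718, -0.8401, -0.4695).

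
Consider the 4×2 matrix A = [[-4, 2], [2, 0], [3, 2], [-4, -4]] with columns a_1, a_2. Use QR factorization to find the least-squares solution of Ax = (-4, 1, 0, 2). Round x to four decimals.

q_1 = a_1/‖a_1‖ = (-4, 2, 3, -4)/6.7082 = (-0.5963, 0.2981, 0.4472, -0.5963).
r_{12} = q_1·a_2 = 2.0870.
u_2 = a_2 − 2.0870·q_1 = (3.2444, -0.6222, 1.0667, -2.7556).
‖u_2‖ = 4.4322, so q_2 = (0.7320, -0.1404, 0.2407, -0.6217).
Qᵀb = (1.4907, -4.3119).
Back-substitute: x_2 = -4.3119/4.4322 = -0.9729.
x_1 = (1.4907 − 2.0870·(-0.9729))/6.7082 = 0.5249.

x = (0.5249, -0.9729)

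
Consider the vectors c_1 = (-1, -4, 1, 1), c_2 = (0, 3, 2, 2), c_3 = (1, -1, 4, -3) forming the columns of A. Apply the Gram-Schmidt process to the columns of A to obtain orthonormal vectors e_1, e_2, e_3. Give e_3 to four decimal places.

c_1 = (-1, -4, 1, 1); ‖c_1‖ = 4.3589, so e_1 = (-0.2294, -0.9177, 0.2294, 0.2294).
e_1·c_2 = (-0.2294)·0 + (-0.9177)·3 + 0.2294·2 + 0.2294·2 = -1.8353.
u_2 = c_2 + 1.8353·e_1 = (-0.4211, 1.3158, 2.4211, 2.4211).
‖u_2‖ = 3.6921, so e_2 = (-0.1140, 0.3564, 0.6557, 0.6557).
e_1·c_3 = (-0.2294)·1 + (-0.9177)·(-1) + 0.2294·4 + 0.2294·(-3) = 0.9177; e_2·c_3 = (-0.1140)·1 + 0.3564·(-1) + 0.6557·4 + 0.6557·(-3) = 0.1853.
u_3 = c_3 − 0.9177·e_1 − 0.1853·e_2 = (1.2317, -0.2239, 3.6680, -3.3320).
‖u_3‖ = 5.1111, so e_3 = (0.2410, -0.0438, 0.7176, -0.6519).

e_3 = (0.2410, -0.0438, 0.7176, -0.6519)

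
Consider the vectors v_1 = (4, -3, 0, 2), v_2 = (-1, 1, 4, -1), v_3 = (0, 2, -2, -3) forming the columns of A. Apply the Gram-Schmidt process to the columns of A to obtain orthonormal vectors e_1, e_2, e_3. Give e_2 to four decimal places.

e_2 = (0.0600, 0.0171, 0.9936, -0.0942)

v_1 = (4, -3, 0, 2); ‖v_1‖ = 5.3852, so e_1 = (0.7428, -0.5571, 0.0000, 0.3714).
e_1·v_2 = 0.7428·(-1) + (-0.5571)·1 + 0.0000·4 + 0.3714·(-1) = -1.6713.
u_2 = v_2 + 1.6713·e_1 = (0.2414, 0.0690, 4.0000, -0.3793).
‖u_2‖ = 4.0258, so e_2 = (0.0600, 0.0171, 0.9936, -0.0942).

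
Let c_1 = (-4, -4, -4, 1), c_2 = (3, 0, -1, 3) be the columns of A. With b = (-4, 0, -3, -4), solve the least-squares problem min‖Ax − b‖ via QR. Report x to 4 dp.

x = (0.3874, -1.0033)

q_1 = c_1/‖c_1‖ = (-4, -4, -4, 1)/7.0000 = (-0.5714, -0.5714, -0.5714, 0.1429).
r_{12} = q_1·c_2 = -0.7143.
u_2 = c_2 + 0.7143·q_1 = (2.5918, -0.4082, -1.4082, 3.1020).
‖u_2‖ = 4.3000, so q_2 = (0.6028, -0.0949, -0.3275, 0.7214).
Qᵀb = (3.4286, -4.3142).
Back-substitute: x_2 = -4.3142/4.3000 = -1.0033.
x_1 = (3.4286 + 0.7143·(-1.0033))/7.0000 = 0.3874.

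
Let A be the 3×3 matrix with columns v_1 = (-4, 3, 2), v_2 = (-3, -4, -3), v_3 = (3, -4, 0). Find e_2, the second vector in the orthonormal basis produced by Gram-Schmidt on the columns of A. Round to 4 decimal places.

e_2 = (-0.6687, -0.5904, -0.4519)

v_1 = (-4, 3, 2); ‖v_1‖ = 5.3852, so e_1 = (-0.7428, 0.5571, 0.3714).
e_1·v_2 = (-0.7428)·(-3) + 0.5571·(-4) + 0.3714·(-3) = -1.1142.
u_2 = v_2 + 1.1142·e_1 = (-3.8276, -3.3793, -2.5862).
‖u_2‖ = 5.7235, so e_2 = (-0.6687, -0.5904, -0.4519).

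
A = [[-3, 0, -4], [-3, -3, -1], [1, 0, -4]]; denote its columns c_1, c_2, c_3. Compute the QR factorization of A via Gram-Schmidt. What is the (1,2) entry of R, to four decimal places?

r_{12} = 2.0647

c_1 = (-3, -3, 1); ‖c_1‖ = 4.3589, so e_1 = (-0.6882, -0.6882, 0.2294).
r_{12} = e_1·c_2 = 2.0647.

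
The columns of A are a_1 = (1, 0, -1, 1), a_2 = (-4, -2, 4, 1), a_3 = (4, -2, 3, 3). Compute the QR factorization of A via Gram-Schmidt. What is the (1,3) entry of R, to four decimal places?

a_1 = (1, 0, -1, 1); ‖a_1‖ = 1.7321, so e_1 = (0.5774, 0.0000, -0.5774, 0.5774).
r_{13} = e_1·a_3 = 2.3094.

r_{13} = 2.3094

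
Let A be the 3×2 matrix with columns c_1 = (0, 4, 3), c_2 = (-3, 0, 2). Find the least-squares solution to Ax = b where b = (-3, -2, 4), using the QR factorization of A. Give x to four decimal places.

c_1 = (0, 4, 3); ‖c_1‖ = 5.0000, so q_1 = (0.0000, 0.8000, 0.6000).
q_1·c_2 = 0.0000·(-3) + 0.8000·0 + 0.6000·2 = 1.2000.
u_2 = c_2 − 1.2000·q_1 = (-3.0000, -0.9600, 1.2800).
‖u_2‖ = 3.4000, so q_2 = (-0.8824, -0.2824, 0.3765).
Qᵀb = (0.8000, 4.7176).
Back-substitute: x_2 = 4.7176/3.4000 = 1.3875.
x_1 = (0.8000 − 1.2000·1.3875)/5.0000 = -0.1730.

x = (-0.1730, 1.3875)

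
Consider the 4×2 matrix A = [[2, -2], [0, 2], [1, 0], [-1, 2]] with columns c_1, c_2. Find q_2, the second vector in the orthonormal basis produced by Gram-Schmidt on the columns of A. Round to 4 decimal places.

q_2 = (0.0000, 0.8165, 0.4082, 0.4082)

c_1 = (2, 0, 1, -1); ‖c_1‖ = 2.4495, so q_1 = (0.8165, 0.0000, 0.4082, -0.4082).
q_1·c_2 = 0.8165·(-2) + 0.0000·2 + 0.4082·0 + (-0.4082)·2 = -2.4495.
u_2 = c_2 + 2.4495·q_1 = (0.0000, 2.0000, 1.0000, 1.0000).
‖u_2‖ = 2.4495, so q_2 = (0.0000, 0.8165, 0.4082, 0.4082).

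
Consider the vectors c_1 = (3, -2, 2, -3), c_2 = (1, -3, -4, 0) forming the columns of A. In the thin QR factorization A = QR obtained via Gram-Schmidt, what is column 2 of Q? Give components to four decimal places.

e_1 = c_1/‖c_1‖ = (3, -2, 2, -3)/5.0990 = (0.5883, -0.3922, 0.3922, -0.5883).
r_{12} = e_1·c_2 = 0.1961.
u_2 = c_2 − 0.1961·e_1 = (0.8846, -2.9231, -4.0769, 0.1154).
‖u_2‖ = 5.0952, so e_2 = (0.1736, -0.5737, -0.8001, 0.0226).

e_2 = (0.1736, -0.5737, -0.8001, 0.0226)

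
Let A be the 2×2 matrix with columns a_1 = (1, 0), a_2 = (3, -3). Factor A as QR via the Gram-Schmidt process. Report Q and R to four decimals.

a_1 = (1, 0); ‖a_1‖ = 1.0000, so e_1 = (1.0000, 0.0000).
e_1·a_2 = 1.0000·3 + 0.0000·(-3) = 3.0000.
u_2 = a_2 − 3.0000·e_1 = (0.0000, -3.0000).
‖u_2‖ = 3.0000, so e_2 = (0.0000, -1.0000).

Q = [[1.0000, 0.0000], [0.0000, -1.0000]], R = [[1.0000, 3.0000], [0.0000, 3.0000]]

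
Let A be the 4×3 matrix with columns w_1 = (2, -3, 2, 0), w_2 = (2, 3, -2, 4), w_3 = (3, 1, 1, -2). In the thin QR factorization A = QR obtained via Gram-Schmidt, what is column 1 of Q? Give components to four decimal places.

q_1 = w_1/‖w_1‖ = (2, -3, 2, 0)/4.1231 = (0.4851, -0.7276, 0.4851, 0.0000).

q_1 = (0.4851, -0.7276, 0.4851, 0.0000)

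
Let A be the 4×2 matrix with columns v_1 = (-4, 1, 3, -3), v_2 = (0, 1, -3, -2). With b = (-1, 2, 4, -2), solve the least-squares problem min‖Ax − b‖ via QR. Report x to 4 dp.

x = (0.6667, -0.3333)

v_1 = (-4, 1, 3, -3); ‖v_1‖ = 5.9161, so e_1 = (-0.6761, 0.1690, 0.5071, -0.5071).
e_1·v_2 = (-0.6761)·0 + 0.1690·1 + 0.5071·(-3) + (-0.5071)·(-2) = -0.3381.
u_2 = v_2 + 0.3381·e_1 = (-0.2286, 1.0571, -2.8286, -2.1714).
‖u_2‖ = 3.7264, so e_2 = (-0.0613, 0.2837, -0.7591, -0.5827).
Qᵀb = (4.0567, -1.2421).
Back-substitute: x_2 = -1.2421/3.7264 = -0.3333.
x_1 = (4.0567 + 0.3381·(-0.3333))/5.9161 = 0.6667.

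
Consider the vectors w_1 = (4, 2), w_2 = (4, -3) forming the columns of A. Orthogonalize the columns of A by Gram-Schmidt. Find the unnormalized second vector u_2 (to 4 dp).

u_2 = (2.0000, -4.0000)

q_1 = w_1/‖w_1‖ = (4, 2)/4.4721 = (0.8944, 0.4472).
r_{12} = q_1·w_2 = 2.2361.
u_2 = w_2 − 2.2361·q_1 = (2.0000, -4.0000).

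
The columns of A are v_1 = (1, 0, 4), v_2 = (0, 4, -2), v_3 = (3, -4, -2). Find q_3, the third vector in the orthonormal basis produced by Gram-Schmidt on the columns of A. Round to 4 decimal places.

q_3 = (0.9631, -0.1204, -0.2408)

v_1 = (1, 0, 4); ‖v_1‖ = 4.1231, so q_1 = (0.2425, 0.0000, 0.9701).
q_1·v_2 = 0.2425·0 + 0.0000·4 + 0.9701·(-2) = -1.9403.
u_2 = v_2 + 1.9403·q_1 = (0.4706, 4.0000, -0.1176).
‖u_2‖ = 4.0293, so q_2 = (0.1168, 0.9927, -0.0292).
q_1·v_3 = 0.2425·3 + 0.0000·(-4) + 0.9701·(-2) = -1.2127; q_2·v_3 = 0.1168·3 + 0.9927·(-4) + (-0.0292)·(-2) = -3.5621.
u_3 = v_3 + 1.2127·q_1 + 3.5621·q_2 = (3.7101, -0.4638, -0.9275).
‖u_3‖ = 3.8523, so q_3 = (0.9631, -0.1204, -0.2408).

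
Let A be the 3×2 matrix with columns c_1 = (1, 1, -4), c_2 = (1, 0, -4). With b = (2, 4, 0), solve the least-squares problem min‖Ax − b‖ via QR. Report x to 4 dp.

c_1 = (1, 1, -4); ‖c_1‖ = 4.2426, so q_1 = (0.2357, 0.2357, -0.9428).
q_1·c_2 = 0.2357·1 + 0.2357·0 + (-0.9428)·(-4) = 4.0069.
u_2 = c_2 − 4.0069·q_1 = (0.0556, -0.9444, -0.2222).
‖u_2‖ = 0.9718, so q_2 = (0.0572, -0.9718, -0.2287).
Qᵀb = (1.4142, -3.7730).
Back-substitute: x_2 = -3.7730/0.9718 = -3.8824.
x_1 = (1.4142 − 4.0069·(-3.8824))/4.2426 = 4.0000.

x = (4.0000, -3.8824)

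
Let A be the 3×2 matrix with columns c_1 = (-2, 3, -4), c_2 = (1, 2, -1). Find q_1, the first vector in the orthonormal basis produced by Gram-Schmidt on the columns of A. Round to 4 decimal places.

q_1 = (-0.3714, 0.5571, -0.7428)

c_1 = (-2, 3, -4); ‖c_1‖ = 5.3852, so q_1 = (-0.3714, 0.5571, -0.7428).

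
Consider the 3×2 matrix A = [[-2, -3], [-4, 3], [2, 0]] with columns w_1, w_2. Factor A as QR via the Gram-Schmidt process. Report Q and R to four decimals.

w_1 = (-2, -4, 2); ‖w_1‖ = 4.8990, so e_1 = (-0.4082, -0.8165, 0.4082).
e_1·w_2 = (-0.4082)·(-3) + (-0.8165)·3 + 0.4082·0 = -1.2247.
u_2 = w_2 + 1.2247·e_1 = (-3.5000, 2.0000, 0.5000).
‖u_2‖ = 4.0620, so e_2 = (-0.8616, 0.4924, 0.1231).

Q = [[-0.4082, -0.8616], [-0.8165, 0.4924], [0.4082, 0.1231]], R = [[4.8990, -1.2247], [0.0000, 4.0620]]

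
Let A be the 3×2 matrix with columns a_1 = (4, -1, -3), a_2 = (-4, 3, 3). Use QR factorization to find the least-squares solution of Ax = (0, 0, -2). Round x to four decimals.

a_1 = (4, -1, -3); ‖a_1‖ = 5.0990, so e_1 = (0.7845, -0.1961, -0.5883).
e_1·a_2 = 0.7845·(-4) + (-0.1961)·3 + (-0.5883)·3 = -5.4913.
u_2 = a_2 + 5.4913·e_1 = (0.3077, 1.9231, -0.2308).
‖u_2‖ = 1.9612, so e_2 = (0.1569, 0.9806, -0.1177).
Qᵀb = (1.1767, 0.2353).
Back-substitute: x_2 = 0.2353/1.9612 = 0.1200.
x_1 = (1.1767 + 5.4913·0.1200)/5.0990 = 0.3600.

x = (0.3600, 0.1200)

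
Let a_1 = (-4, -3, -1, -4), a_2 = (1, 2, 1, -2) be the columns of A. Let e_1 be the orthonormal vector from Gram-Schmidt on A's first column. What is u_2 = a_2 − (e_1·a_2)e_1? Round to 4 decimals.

e_1 = a_1/‖a_1‖ = (-4, -3, -1, -4)/6.4807 = (-0.6172, -0.4629, -0.1543, -0.6172).
r_{12} = e_1·a_2 = -0.4629.
u_2 = a_2 + 0.4629·e_1 = (0.7143, 1.7857, 0.9286, -2.2857).

u_2 = (0.7143, 1.7857, 0.9286, -2.2857)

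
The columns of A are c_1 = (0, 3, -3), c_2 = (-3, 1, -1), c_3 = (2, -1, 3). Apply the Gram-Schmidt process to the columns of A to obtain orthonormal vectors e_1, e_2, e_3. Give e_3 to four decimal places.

c_1 = (0, 3, -3); ‖c_1‖ = 4.2426, so e_1 = (0.0000, 0.7071, -0.7071).
e_1·c_2 = 0.0000·(-3) + 0.7071·1 + (-0.7071)·(-1) = 1.4142.
u_2 = c_2 − 1.4142·e_1 = (-3.0000, 0.0000, 0.0000).
‖u_2‖ = 3.0000, so e_2 = (-1.0000, 0.0000, 0.0000).
e_1·c_3 = 0.0000·2 + 0.7071·(-1) + (-0.7071)·3 = -2.8284; e_2·c_3 = (-1.0000)·2 + (0.0000)·(-1) + 0.0000·3 = -2.0000.
u_3 = c_3 + 2.8284·e_1 + 2.0000·e_2 = (0.0000, 1.0000, 1.0000).
‖u_3‖ = 1.4142, so e_3 = (0.0000, 0.7071, 0.7071).

e_3 = (0.0000, 0.7071, 0.7071)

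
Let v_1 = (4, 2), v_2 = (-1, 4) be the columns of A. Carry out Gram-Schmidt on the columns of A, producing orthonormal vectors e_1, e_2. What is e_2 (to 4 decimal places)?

e_2 = (-0.4472, 0.8944)

v_1 = (4, 2); ‖v_1‖ = 4.4721, so e_1 = (0.8944, 0.4472).
e_1·v_2 = 0.8944·(-1) + 0.4472·4 = 0.8944.
u_2 = v_2 − 0.8944·e_1 = (-1.8000, 3.6000).
‖u_2‖ = 4.0249, so e_2 = (-0.4472, 0.8944).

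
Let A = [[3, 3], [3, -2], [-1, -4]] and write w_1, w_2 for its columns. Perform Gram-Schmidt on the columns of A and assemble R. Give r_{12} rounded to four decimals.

w_1 = (3, 3, -1); ‖w_1‖ = 4.3589, so q_1 = (0.6882, 0.6882, -0.2294).
r_{12} = q_1·w_2 = 1.6059.

r_{12} = 1.6059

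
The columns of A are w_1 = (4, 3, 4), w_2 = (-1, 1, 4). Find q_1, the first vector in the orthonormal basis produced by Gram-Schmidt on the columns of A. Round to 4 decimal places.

q_1 = (0.6247, 0.4685, 0.6247)

q_1 = w_1/‖w_1‖ = (4, 3, 4)/6.4031 = (0.6247, 0.4685, 0.6247).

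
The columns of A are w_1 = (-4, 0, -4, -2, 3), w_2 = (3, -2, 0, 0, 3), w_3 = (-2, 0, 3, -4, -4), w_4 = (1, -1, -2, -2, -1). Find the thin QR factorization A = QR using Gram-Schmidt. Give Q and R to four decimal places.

Q = [[-0.5963, 0.5854, -0.0734, 0.4280], [0.0000, -0.4284, -0.3224, -0.1255], [-0.5963, -0.0571, 0.3910, -0.6986], [-0.2981, -0.0286, -0.8472, -0.2263], [0.4472, 0.6854, -0.1415, -0.5117]], R = [[6.7082, -0.4472, -1.1926, 0.7454], [0.0000, 4.6690, -3.9694, 0.4997], [0.0000, 0.0000, 5.2746, 1.3030], [0.0000, 0.0000, 0.0000, 2.9150]]

q_1 = w_1/‖w_1‖ = (-4, 0, -4, -2, 3)/6.7082 = (-0.5963, 0.0000, -0.5963, -0.2981, 0.4472).
r_{12} = q_1·w_2 = -0.4472.
u_2 = w_2 + 0.4472·q_1 = (2.7333, -2.0000, -0.2667, -0.1333, 3.2000).
‖u_2‖ = 4.6690, so q_2 = (0.5854, -0.4284, -0.0571, -0.0286, 0.6854).
r_{13} = q_1·w_3 = -1.1926; r_{23} = q_2·w_3 = -3.9694.
u_3 = w_3 + 1.1926·q_1 + 3.9694·q_2 = (-0.3874, -1.7003, 2.0622, -4.4689, -0.7462).
‖u_3‖ = 5.2746, so q_3 = (-0.0734, -0.3224, 0.3910, -0.8472, -0.1415).
r_{14} = q_1·w_4 = 0.7454; r_{24} = q_2·w_4 = 0.4997; r_{34} = q_3·w_4 = 1.3030.
u_4 = w_4 − 0.7454·q_1 − 0.4997·q_2 − 1.3030·q_3 = (1.2476, -0.3659, -2.0364, -0.6596, -1.4915).
‖u_4‖ = 2.9150, so q_4 = (0.4280, -0.1255, -0.6986, -0.2263, -0.5117).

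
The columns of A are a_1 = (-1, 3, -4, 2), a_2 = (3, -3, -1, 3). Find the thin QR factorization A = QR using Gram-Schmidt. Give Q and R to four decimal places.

a_1 = (-1, 3, -4, 2); ‖a_1‖ = 5.4772, so e_1 = (-0.1826, 0.5477, -0.7303, 0.3651).
e_1·a_2 = (-0.1826)·3 + 0.5477·(-3) + (-0.7303)·(-1) + 0.3651·3 = -0.3651.
u_2 = a_2 + 0.3651·e_1 = (2.9333, -2.8000, -1.2667, 3.1333).
‖u_2‖ = 5.2789, so e_2 = (0.5557, -0.5304, -0.2399, 0.5936).

Q = [[-0.1826, 0.5557], [0.5477, -0.5304], [-0.7303, -0.2399], [0.3651, 0.5936]], R = [[5.4772, -0.3651], [0.0000, 5.2789]]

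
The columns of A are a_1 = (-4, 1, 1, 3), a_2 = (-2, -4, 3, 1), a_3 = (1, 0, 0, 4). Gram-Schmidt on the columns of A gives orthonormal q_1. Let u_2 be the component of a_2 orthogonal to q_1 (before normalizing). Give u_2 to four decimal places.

u_2 = (-0.5185, -4.3704, 2.6296, -0.1111)

q_1 = a_1/‖a_1‖ = (-4, 1, 1, 3)/5.1962 = (-0.7698, 0.1925, 0.1925, 0.5774).
r_{12} = q_1·a_2 = 1.9245.
u_2 = a_2 − 1.9245·q_1 = (-0.5185, -4.3704, 2.6296, -0.1111).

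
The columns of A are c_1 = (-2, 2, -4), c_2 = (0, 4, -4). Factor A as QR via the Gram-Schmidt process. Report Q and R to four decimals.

e_1 = c_1/‖c_1‖ = (-2, 2, -4)/4.8990 = (-0.4082, 0.4082, -0.8165).
r_{12} = e_1·c_2 = 4.8990.
u_2 = c_2 − 4.8990·e_1 = (2.0000, 2.0000, 0.0000).
‖u_2‖ = 2.8284, so e_2 = (0.7071, 0.7071, 0.0000).

Q = [[-0.4082, 0.7071], [0.4082, 0.7071], [-0.8165, 0.0000]], R = [[4.8990, 4.8990], [0.0000, 2.8284]]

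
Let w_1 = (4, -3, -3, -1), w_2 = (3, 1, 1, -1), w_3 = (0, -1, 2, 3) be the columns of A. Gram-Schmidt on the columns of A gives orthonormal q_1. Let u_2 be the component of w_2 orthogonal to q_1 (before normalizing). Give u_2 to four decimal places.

u_2 = (2.2000, 1.6000, 1.6000, -0.8000)

q_1 = w_1/‖w_1‖ = (4, -3, -3, -1)/5.9161 = (0.6761, -0.5071, -0.5071, -0.1690).
r_{12} = q_1·w_2 = 1.1832.
u_2 = w_2 − 1.1832·q_1 = (2.2000, 1.6000, 1.6000, -0.8000).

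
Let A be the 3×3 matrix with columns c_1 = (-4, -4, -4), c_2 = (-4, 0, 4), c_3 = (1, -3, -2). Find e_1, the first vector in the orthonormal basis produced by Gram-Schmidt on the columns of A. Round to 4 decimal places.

e_1 = (-0.5774, -0.5774, -0.5774)

e_1 = c_1/‖c_1‖ = (-4, -4, -4)/6.9282 = (-0.5774, -0.5774, -0.5774).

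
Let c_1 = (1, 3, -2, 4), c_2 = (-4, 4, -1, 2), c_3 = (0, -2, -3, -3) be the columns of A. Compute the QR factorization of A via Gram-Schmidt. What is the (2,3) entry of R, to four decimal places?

c_1 = (1, 3, -2, 4); ‖c_1‖ = 5.4772, so e_1 = (0.1826, 0.5477, -0.3651, 0.7303).
e_1·c_2 = 0.1826·(-4) + 0.5477·4 + (-0.3651)·(-1) + 0.7303·2 = 3.2863.
u_2 = c_2 − 3.2863·e_1 = (-4.6000, 2.2000, 0.2000, -0.4000).
‖u_2‖ = 5.1186, so e_2 = (-0.8987, 0.4298, 0.0391, -0.0781).
r_{23} = e_2·c_3 = -0.7424.

r_{23} = -0.7424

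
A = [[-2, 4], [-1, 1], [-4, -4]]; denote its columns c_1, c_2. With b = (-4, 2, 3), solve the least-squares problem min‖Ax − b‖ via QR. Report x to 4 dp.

x = (-0.0248, -0.7826)

c_1 = (-2, -1, -4); ‖c_1‖ = 4.5826, so q_1 = (-0.4364, -0.2182, -0.8729).
q_1·c_2 = (-0.4364)·4 + (-0.2182)·1 + (-0.8729)·(-4) = 1.5275.
u_2 = c_2 − 1.5275·q_1 = (4.6667, 1.3333, -2.6667).
‖u_2‖ = 5.5377, so q_2 = (0.8427, 0.2408, -0.4815).
Qᵀb = (-1.3093, -4.3339).
Back-substitute: x_2 = -4.3339/5.5377 = -0.7826.
x_1 = (-1.3093 − 1.5275·(-0.7826))/4.5826 = -0.0248.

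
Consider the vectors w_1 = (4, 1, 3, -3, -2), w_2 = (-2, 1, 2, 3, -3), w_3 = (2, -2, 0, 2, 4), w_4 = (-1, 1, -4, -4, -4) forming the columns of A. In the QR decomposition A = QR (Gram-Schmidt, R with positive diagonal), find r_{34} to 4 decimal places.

q_1 = w_1/‖w_1‖ = (4, 1, 3, -3, -2)/6.2450 = (0.6405, 0.1601, 0.4804, -0.4804, -0.3203).
r_{12} = q_1·w_2 = -0.6405.
u_2 = w_2 + 0.6405·q_1 = (-1.5897, 1.1026, 2.3077, 2.6923, -3.2051).
‖u_2‖ = 5.1565, so q_2 = (-0.3083, 0.2138, 0.4475, 0.5221, -0.6216).
r_{13} = q_1·w_3 = -1.2810; r_{23} = q_2·w_3 = -2.4863.
u_3 = w_3 + 1.2810·q_1 + 2.4863·q_2 = (2.0540, -1.2633, 1.7281, 2.6827, 2.0444).
‖u_3‖ = 4.4919, so q_3 = (0.4573, -0.2812, 0.3847, 0.5972, 0.4551).
r_{34} = q_3·w_4 = -6.4867.

r_{34} = -6.4867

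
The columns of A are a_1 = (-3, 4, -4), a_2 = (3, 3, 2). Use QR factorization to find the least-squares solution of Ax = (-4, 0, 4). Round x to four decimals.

a_1 = (-3, 4, -4); ‖a_1‖ = 6.4031, so q_1 = (-0.4685, 0.6247, -0.6247).
q_1·a_2 = (-0.4685)·3 + 0.6247·3 + (-0.6247)·2 = -0.7809.
u_2 = a_2 + 0.7809·q_1 = (2.6341, 3.4878, 1.5122).
‖u_2‖ = 4.6250, so q_2 = (0.5696, 0.7541, 0.3270).
Qᵀb = (-0.6247, -0.9703).
Back-substitute: x_2 = -0.9703/4.6250 = -0.2098.
x_1 = (-0.6247 + 0.7809·(-0.2098))/6.4031 = -0.1231.

x = (-0.1231, -0.2098)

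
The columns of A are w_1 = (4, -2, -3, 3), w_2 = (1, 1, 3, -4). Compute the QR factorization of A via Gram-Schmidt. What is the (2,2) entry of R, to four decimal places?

w_1 = (4, -2, -3, 3); ‖w_1‖ = 6.1644, so q_1 = (0.6489, -0.3244, -0.4867, 0.4867).
q_1·w_2 = 0.6489·1 + (-0.3244)·1 + (-0.4867)·3 + 0.4867·(-4) = -3.0822.
u_2 = w_2 + 3.0822·q_1 = (3.0000, 0.0000, 1.5000, -2.5000).
r_{22} = ‖u_2‖ = 4.1833.

r_{22} = 4.1833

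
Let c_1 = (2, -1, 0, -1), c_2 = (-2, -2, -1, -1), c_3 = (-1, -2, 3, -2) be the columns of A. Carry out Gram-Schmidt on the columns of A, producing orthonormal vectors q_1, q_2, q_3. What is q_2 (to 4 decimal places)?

c_1 = (2, -1, 0, -1); ‖c_1‖ = 2.4495, so q_1 = (0.8165, -0.4082, 0.0000, -0.4082).
q_1·c_2 = 0.8165·(-2) + (-0.4082)·(-2) + 0.0000·(-1) + (-0.4082)·(-1) = -0.4082.
u_2 = c_2 + 0.4082·q_1 = (-1.6667, -2.1667, -1.0000, -1.1667).
‖u_2‖ = 3.1358, so q_2 = (-0.5315, -0.6909, -0.3189, -0.3720).

q_2 = (-0.5315, -0.6909, -0.3189, -0.3720)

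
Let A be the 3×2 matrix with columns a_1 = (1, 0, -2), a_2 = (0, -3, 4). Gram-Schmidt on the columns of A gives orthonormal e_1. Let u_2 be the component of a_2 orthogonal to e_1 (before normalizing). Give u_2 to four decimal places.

e_1 = a_1/‖a_1‖ = (1, 0, -2)/2.2361 = (0.4472, 0.0000, -0.8944).
r_{12} = e_1·a_2 = -3.5777.
u_2 = a_2 + 3.5777·e_1 = (1.6000, -3.0000, 0.8000).

u_2 = (1.6000, -3.0000, 0.8000)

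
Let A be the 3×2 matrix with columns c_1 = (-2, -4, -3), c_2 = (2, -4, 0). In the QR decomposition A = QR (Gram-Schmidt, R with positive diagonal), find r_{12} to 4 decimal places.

r_{12} = 2.2283

e_1 = c_1/‖c_1‖ = (-2, -4, -3)/5.3852 = (-0.3714, -0.7428, -0.5571).
r_{12} = e_1·c_2 = 2.2283.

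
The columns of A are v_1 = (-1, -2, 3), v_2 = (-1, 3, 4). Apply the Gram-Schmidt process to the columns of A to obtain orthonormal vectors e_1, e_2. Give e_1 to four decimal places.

e_1 = (-0.2673, -0.5345, 0.8018)

e_1 = v_1/‖v_1‖ = (-1, -2, 3)/3.7417 = (-0.2673, -0.5345, 0.8018).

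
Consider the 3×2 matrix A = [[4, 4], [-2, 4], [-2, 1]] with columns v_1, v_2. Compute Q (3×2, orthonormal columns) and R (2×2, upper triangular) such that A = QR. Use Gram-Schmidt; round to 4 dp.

Q = [[0.8165, 0.5345], [-0.4082, 0.8018], [-0.4082, 0.2673]], R = [[4.8990, 1.2247], [0.0000, 5.6125]]

q_1 = v_1/‖v_1‖ = (4, -2, -2)/4.8990 = (0.8165, -0.4082, -0.4082).
r_{12} = q_1·v_2 = 1.2247.
u_2 = v_2 − 1.2247·q_1 = (3.0000, 4.5000, 1.5000).
‖u_2‖ = 5.6125, so q_2 = (0.5345, 0.8018, 0.2673).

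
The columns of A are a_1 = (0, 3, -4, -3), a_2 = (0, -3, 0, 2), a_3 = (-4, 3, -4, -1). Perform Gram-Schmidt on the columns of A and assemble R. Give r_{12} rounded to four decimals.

r_{12} = -2.5725

a_1 = (0, 3, -4, -3); ‖a_1‖ = 5.8310, so e_1 = (0.0000, 0.5145, -0.6860, -0.5145).
r_{12} = e_1·a_2 = -2.5725.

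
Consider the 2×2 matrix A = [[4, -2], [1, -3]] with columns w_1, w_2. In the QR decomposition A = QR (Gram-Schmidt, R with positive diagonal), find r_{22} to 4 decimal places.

w_1 = (4, 1); ‖w_1‖ = 4.1231, so e_1 = (0.9701, 0.2425).
e_1·w_2 = 0.9701·(-2) + 0.2425·(-3) = -2.6679.
u_2 = w_2 + 2.6679·e_1 = (0.5882, -2.3529).
r_{22} = ‖u_2‖ = 2.4254.

r_{22} = 2.4254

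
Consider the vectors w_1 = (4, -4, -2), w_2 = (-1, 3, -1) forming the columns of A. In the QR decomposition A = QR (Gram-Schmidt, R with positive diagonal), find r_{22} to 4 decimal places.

w_1 = (4, -4, -2); ‖w_1‖ = 6.0000, so e_1 = (0.6667, -0.6667, -0.3333).
e_1·w_2 = 0.6667·(-1) + (-0.6667)·3 + (-0.3333)·(-1) = -2.3333.
u_2 = w_2 + 2.3333·e_1 = (0.5556, 1.4444, -1.7778).
r_{22} = ‖u_2‖ = 2.3570.

r_{22} = 2.3570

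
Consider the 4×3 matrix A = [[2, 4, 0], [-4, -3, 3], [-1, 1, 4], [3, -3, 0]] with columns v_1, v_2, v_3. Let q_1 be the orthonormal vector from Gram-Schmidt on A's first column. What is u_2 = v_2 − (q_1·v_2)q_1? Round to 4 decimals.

u_2 = (3.3333, -1.6667, 1.3333, -4.0000)

v_1 = (2, -4, -1, 3); ‖v_1‖ = 5.4772, so q_1 = (0.3651, -0.7303, -0.1826, 0.5477).
q_1·v_2 = 0.3651·4 + (-0.7303)·(-3) + (-0.1826)·1 + 0.5477·(-3) = 1.8257.
u_2 = v_2 − 1.8257·q_1 = (3.3333, -1.6667, 1.3333, -4.0000).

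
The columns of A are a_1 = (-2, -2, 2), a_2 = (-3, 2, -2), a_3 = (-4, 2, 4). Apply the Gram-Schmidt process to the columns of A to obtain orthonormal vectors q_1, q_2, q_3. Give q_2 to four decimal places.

a_1 = (-2, -2, 2); ‖a_1‖ = 3.4641, so q_1 = (-0.5774, -0.5774, 0.5774).
q_1·a_2 = (-0.5774)·(-3) + (-0.5774)·2 + 0.5774·(-2) = -0.5774.
u_2 = a_2 + 0.5774·q_1 = (-3.3333, 1.6667, -1.6667).
‖u_2‖ = 4.0825, so q_2 = (-0.8165, 0.4082, -0.4082).

q_2 = (-0.8165, 0.4082, -0.4082)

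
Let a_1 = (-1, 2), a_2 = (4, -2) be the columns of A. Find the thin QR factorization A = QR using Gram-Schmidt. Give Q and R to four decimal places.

Q = [[-0.4472, 0.8944], [0.8944, 0.4472]], R = [[2.2361, -3.5777], [0.0000, 2.6833]]

q_1 = a_1/‖a_1‖ = (-1, 2)/2.2361 = (-0.4472, 0.8944).
r_{12} = q_1·a_2 = -3.5777.
u_2 = a_2 + 3.5777·q_1 = (2.4000, 1.2000).
‖u_2‖ = 2.6833, so q_2 = (0.8944, 0.4472).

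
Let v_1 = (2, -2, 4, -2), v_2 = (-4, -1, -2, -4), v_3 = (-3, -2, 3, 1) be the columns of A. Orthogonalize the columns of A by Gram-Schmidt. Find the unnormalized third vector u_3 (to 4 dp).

v_1 = (2, -2, 4, -2); ‖v_1‖ = 5.2915, so q_1 = (0.3780, -0.3780, 0.7559, -0.3780).
q_1·v_2 = 0.3780·(-4) + (-0.3780)·(-1) + 0.7559·(-2) + (-0.3780)·(-4) = -1.1339.
u_2 = v_2 + 1.1339·q_1 = (-3.5714, -1.4286, -1.1429, -4.4286).
‖u_2‖ = 5.9761, so q_2 = (-0.5976, -0.2390, -0.1912, -0.7410).
q_1·v_3 = 0.3780·(-3) + (-0.3780)·(-2) + 0.7559·3 + (-0.3780)·1 = 1.5119; q_2·v_3 = (-0.5976)·(-3) + (-0.2390)·(-2) + (-0.1912)·3 + (-0.7410)·1 = 0.9562.
u_3 = v_3 − 1.5119·q_1 − 0.9562·q_2 = (-3.0000, -1.2000, 2.0400, 2.2800).

u_3 = (-3.0000, -1.2000, 2.0400, 2.2800)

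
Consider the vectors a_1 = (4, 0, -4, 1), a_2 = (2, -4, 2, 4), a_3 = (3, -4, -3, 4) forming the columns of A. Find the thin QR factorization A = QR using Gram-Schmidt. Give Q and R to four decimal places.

a_1 = (4, 0, -4, 1); ‖a_1‖ = 5.7446, so q_1 = (0.6963, 0.0000, -0.6963, 0.1741).
q_1·a_2 = 0.6963·2 + 0.0000·(-4) + (-0.6963)·2 + 0.1741·4 = 0.6963.
u_2 = a_2 − 0.6963·q_1 = (1.5152, -4.0000, 2.4848, 3.8788).
‖u_2‖ = 6.2861, so q_2 = (0.2410, -0.6363, 0.3953, 0.6170).
q_1·a_3 = 0.6963·3 + 0.0000·(-4) + (-0.6963)·(-3) + 0.1741·4 = 4.8742; q_2·a_3 = 0.2410·3 + (-0.6363)·(-4) + 0.3953·(-3) + 0.6170·4 = 4.5507.
u_3 = a_3 − 4.8742·q_1 − 4.5507·q_2 = (-1.4908, -1.1043, -1.4049, 0.3436).
‖u_3‖ = 2.3524, so q_3 = (-0.6337, -0.4694, -0.5972, 0.1460).

Q = [[0.6963, 0.2410, -0.6337], [0.0000, -0.6363, -0.4694], [-0.6963, 0.3953, -0.5972], [0.1741, 0.6170, 0.1460]], R = [[5.7446, 0.6963, 4.8742], [0.0000, 6.2861, 4.5507], [0.0000, 0.0000, 2.3524]]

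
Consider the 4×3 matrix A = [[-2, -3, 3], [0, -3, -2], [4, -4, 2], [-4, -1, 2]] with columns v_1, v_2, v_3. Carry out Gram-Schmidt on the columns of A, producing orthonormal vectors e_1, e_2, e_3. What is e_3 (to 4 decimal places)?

e_3 = (0.3430, -0.8575, 0.3430, 0.1715)

e_1 = v_1/‖v_1‖ = (-2, 0, 4, -4)/6.0000 = (-0.3333, 0.0000, 0.6667, -0.6667).
r_{12} = e_1·v_2 = -1.0000.
u_2 = v_2 + 1.0000·e_1 = (-3.3333, -3.0000, -3.3333, -1.6667).
‖u_2‖ = 5.8310, so e_2 = (-0.5717, -0.5145, -0.5717, -0.2858).
r_{13} = e_1·v_3 = -1.0000; r_{23} = e_2·v_3 = -2.4010.
u_3 = v_3 + 1.0000·e_1 + 2.4010·e_2 = (1.2941, -3.2353, 1.2941, 0.6471).
‖u_3‖ = 3.7730, so e_3 = (0.3430, -0.8575, 0.3430, 0.1715).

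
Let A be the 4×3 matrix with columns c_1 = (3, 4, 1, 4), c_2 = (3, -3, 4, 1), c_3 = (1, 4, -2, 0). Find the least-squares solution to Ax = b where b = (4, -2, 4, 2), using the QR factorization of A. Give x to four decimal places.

x = (0.2138, 1.0488, 0.1046)

c_1 = (3, 4, 1, 4); ‖c_1‖ = 6.4807, so e_1 = (0.4629, 0.6172, 0.1543, 0.6172).
e_1·c_2 = 0.4629·3 + 0.6172·(-3) + 0.1543·4 + 0.6172·1 = 0.7715.
u_2 = c_2 − 0.7715·e_1 = (2.6429, -3.4762, 3.8810, 0.5238).
‖u_2‖ = 5.8656, so e_2 = (0.4506, -0.5926, 0.6617, 0.0893).
e_1·c_3 = 0.4629·1 + 0.6172·4 + 0.1543·(-2) + 0.6172·0 = 2.6232; e_2·c_3 = 0.4506·1 + (-0.5926)·4 + 0.6617·(-2) + 0.0893·0 = -3.2433.
u_3 = c_3 − 2.6232·e_1 + 3.2433·e_2 = (1.2471, 0.4588, -0.2588, -1.3294).
‖u_3‖ = 1.8974, so e_3 = (0.6573, 0.2418, -0.1364, -0.7007).
Qᵀb = (2.4689, 5.8128, 0.1984).
Back-substitute: x_3 = 0.1984/1.8974 = 0.1046.
x_2 = (5.8128 + 3.2433·0.1046)/5.8656 = 1.0488.
x_1 = (2.4689 − 0.7715·1.0488 − 2.6232·0.1046)/6.4807 = 0.2138.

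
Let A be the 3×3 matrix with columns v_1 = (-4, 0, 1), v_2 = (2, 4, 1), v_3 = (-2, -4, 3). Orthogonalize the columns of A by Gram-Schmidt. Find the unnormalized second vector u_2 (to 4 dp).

u_2 = (0.3529, 4.0000, 1.4118)

e_1 = v_1/‖v_1‖ = (-4, 0, 1)/4.1231 = (-0.9701, 0.0000, 0.2425).
r_{12} = e_1·v_2 = -1.6977.
u_2 = v_2 + 1.6977·e_1 = (0.3529, 4.0000, 1.4118).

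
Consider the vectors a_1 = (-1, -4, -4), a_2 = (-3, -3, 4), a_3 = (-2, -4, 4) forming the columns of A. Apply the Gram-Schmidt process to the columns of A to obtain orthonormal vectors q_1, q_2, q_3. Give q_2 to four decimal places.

q_1 = a_1/‖a_1‖ = (-1, -4, -4)/5.7446 = (-0.1741, -0.6963, -0.6963).
r_{12} = q_1·a_2 = -0.1741.
u_2 = a_2 + 0.1741·q_1 = (-3.0303, -3.1212, 3.8788).
‖u_2‖ = 5.8284, so q_2 = (-0.5199, -0.5355, 0.6655).

q_2 = (-0.5199, -0.5355, 0.6655)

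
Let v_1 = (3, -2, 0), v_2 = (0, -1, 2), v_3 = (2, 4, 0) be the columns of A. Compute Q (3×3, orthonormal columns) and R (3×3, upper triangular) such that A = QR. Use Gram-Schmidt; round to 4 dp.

v_1 = (3, -2, 0); ‖v_1‖ = 3.6056, so e_1 = (0.8321, -0.5547, 0.0000).
e_1·v_2 = 0.8321·0 + (-0.5547)·(-1) + 0.0000·2 = 0.5547.
u_2 = v_2 − 0.5547·e_1 = (-0.4615, -0.6923, 2.0000).
‖u_2‖ = 2.1662, so e_2 = (-0.2131, -0.3196, 0.9233).
e_1·v_3 = 0.8321·2 + (-0.5547)·4 + 0.0000·0 = -0.5547; e_2·v_3 = (-0.2131)·2 + (-0.3196)·4 + 0.9233·0 = -1.7045.
u_3 = v_3 + 0.5547·e_1 + 1.7045·e_2 = (2.0984, 3.1475, 1.5738).
‖u_3‖ = 4.0972, so e_3 = (0.5121, 0.7682, 0.3841).

Q = [[0.8321, -0.2131, 0.5121], [-0.5547, -0.3196, 0.7682], [0.0000, 0.9233, 0.3841]], R = [[3.6056, 0.5547, -0.5547], [0.0000, 2.1662, -1.7045], [0.0000, 0.0000, 4.0972]]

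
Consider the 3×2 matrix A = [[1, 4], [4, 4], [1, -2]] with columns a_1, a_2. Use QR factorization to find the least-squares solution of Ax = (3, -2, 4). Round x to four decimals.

a_1 = (1, 4, 1); ‖a_1‖ = 4.2426, so e_1 = (0.2357, 0.9428, 0.2357).
e_1·a_2 = 0.2357·4 + 0.9428·4 + 0.2357·(-2) = 4.2426.
u_2 = a_2 − 4.2426·e_1 = (3.0000, 0.0000, -3.0000).
‖u_2‖ = 4.2426, so e_2 = (0.7071, 0.0000, -0.7071).
Qᵀb = (-0.2357, -0.7071).
Back-substitute: x_2 = -0.7071/4.2426 = -0.1667.
x_1 = (-0.2357 − 4.2426·(-0.1667))/4.2426 = 0.1111.

x = (0.1111, -0.1667)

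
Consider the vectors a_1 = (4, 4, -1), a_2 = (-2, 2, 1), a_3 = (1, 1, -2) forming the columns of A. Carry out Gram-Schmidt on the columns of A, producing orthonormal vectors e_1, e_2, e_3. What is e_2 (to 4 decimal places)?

e_1 = a_1/‖a_1‖ = (4, 4, -1)/5.7446 = (0.6963, 0.6963, -0.1741).
r_{12} = e_1·a_2 = -0.1741.
u_2 = a_2 + 0.1741·e_1 = (-1.8788, 2.1212, 0.9697).
‖u_2‖ = 2.9949, so e_2 = (-0.6273, 0.7083, 0.3238).

e_2 = (-0.6273, 0.7083, 0.3238)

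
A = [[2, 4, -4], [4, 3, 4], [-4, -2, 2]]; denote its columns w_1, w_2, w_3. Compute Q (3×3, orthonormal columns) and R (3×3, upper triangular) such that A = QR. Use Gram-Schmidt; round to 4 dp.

q_1 = w_1/‖w_1‖ = (2, 4, -4)/6.0000 = (0.3333, 0.6667, -0.6667).
r_{12} = q_1·w_2 = 4.6667.
u_2 = w_2 − 4.6667·q_1 = (2.4444, -0.1111, 1.1111).
‖u_2‖ = 2.6874, so q_2 = (0.9096, -0.0413, 0.4134).
r_{13} = q_1·w_3 = 0.0000; r_{23} = q_2·w_3 = -2.9768.
u_3 = w_3 + 0.0000·q_1 + 2.9768·q_2 = (-1.2923, 3.8769, 3.2308).
‖u_3‖ = 5.2095, so q_3 = (-0.2481, 0.7442, 0.6202).

Q = [[0.3333, 0.9096, -0.2481], [0.6667, -0.0413, 0.7442], [-0.6667, 0.4134, 0.6202]], R = [[6.0000, 4.6667, 0.0000], [0.0000, 2.6874, -2.9768], [0.0000, 0.0000, 5.2095]]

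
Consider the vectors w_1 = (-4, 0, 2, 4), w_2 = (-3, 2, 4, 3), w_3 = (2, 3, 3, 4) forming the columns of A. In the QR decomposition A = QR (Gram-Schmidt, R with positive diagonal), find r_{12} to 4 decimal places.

r_{12} = 5.3333

w_1 = (-4, 0, 2, 4); ‖w_1‖ = 6.0000, so q_1 = (-0.6667, 0.0000, 0.3333, 0.6667).
r_{12} = q_1·w_2 = 5.3333.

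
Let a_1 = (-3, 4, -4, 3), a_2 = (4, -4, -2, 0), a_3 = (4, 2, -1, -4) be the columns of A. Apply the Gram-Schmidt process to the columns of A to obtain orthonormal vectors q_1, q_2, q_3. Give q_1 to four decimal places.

q_1 = a_1/‖a_1‖ = (-3, 4, -4, 3)/7.0711 = (-0.4243, 0.5657, -0.5657, 0.4243).

q_1 = (-0.4243, 0.5657, -0.5657, 0.4243)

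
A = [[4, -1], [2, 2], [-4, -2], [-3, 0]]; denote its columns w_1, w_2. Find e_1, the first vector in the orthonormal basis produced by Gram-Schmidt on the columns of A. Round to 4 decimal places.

e_1 = (0.5963, 0.2981, -0.5963, -0.4472)

w_1 = (4, 2, -4, -3); ‖w_1‖ = 6.7082, so e_1 = (0.5963, 0.2981, -0.5963, -0.4472).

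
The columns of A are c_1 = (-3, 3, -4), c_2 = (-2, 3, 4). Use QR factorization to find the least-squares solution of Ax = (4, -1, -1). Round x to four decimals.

x = (-0.3391, -0.5289)

c_1 = (-3, 3, -4); ‖c_1‖ = 5.8310, so q_1 = (-0.5145, 0.5145, -0.6860).
q_1·c_2 = (-0.5145)·(-2) + 0.5145·3 + (-0.6860)·4 = -0.1715.
u_2 = c_2 + 0.1715·q_1 = (-2.0882, 3.0882, 3.8824).
‖u_2‖ = 5.3824, so q_2 = (-0.3880, 0.5738, 0.7213).
Qᵀb = (-1.8865, -2.8470).
Back-substitute: x_2 = -2.8470/5.3824 = -0.5289.
x_1 = (-1.8865 + 0.1715·(-0.5289))/5.8310 = -0.3391.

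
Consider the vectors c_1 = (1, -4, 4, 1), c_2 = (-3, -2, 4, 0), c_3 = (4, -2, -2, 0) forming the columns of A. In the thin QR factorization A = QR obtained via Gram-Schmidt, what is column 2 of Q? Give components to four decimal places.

e_2 = (-0.9036, 0.1175, 0.3820, -0.1543)

c_1 = (1, -4, 4, 1); ‖c_1‖ = 5.8310, so e_1 = (0.1715, -0.6860, 0.6860, 0.1715).
e_1·c_2 = 0.1715·(-3) + (-0.6860)·(-2) + 0.6860·4 + 0.1715·0 = 3.6015.
u_2 = c_2 − 3.6015·e_1 = (-3.6176, 0.4706, 1.5294, -0.6176).
‖u_2‖ = 4.0037, so e_2 = (-0.9036, 0.1175, 0.3820, -0.1543).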